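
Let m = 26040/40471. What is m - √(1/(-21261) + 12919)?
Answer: 26040/40471 - √5839777111938/21261 ≈ -113.02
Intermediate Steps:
m = 26040/40471 (m = 26040*(1/40471) = 26040/40471 ≈ 0.64342)
m - √(1/(-21261) + 12919) = 26040/40471 - √(1/(-21261) + 12919) = 26040/40471 - √(-1/21261 + 12919) = 26040/40471 - √(274670858/21261) = 26040/40471 - √5839777111938/21261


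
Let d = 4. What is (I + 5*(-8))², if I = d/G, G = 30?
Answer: 357604/225 ≈ 1589.4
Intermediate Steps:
I = 2/15 (I = 4/30 = (1/30)*4 = 2/15 ≈ 0.13333)
(I + 5*(-8))² = (2/15 + 5*(-8))² = (2/15 - 40)² = (-598/15)² = 357604/225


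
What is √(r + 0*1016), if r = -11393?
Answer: I*√11393 ≈ 106.74*I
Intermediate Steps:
√(r + 0*1016) = √(-11393 + 0*1016) = √(-11393 + 0) = √(-11393) = I*√11393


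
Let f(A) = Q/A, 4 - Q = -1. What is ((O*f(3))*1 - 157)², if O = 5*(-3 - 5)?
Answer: 450241/9 ≈ 50027.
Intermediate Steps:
Q = 5 (Q = 4 - 1*(-1) = 4 + 1 = 5)
O = -40 (O = 5*(-8) = -40)
f(A) = 5/A
((O*f(3))*1 - 157)² = (-200/3*1 - 157)² = (-200/3 - 157)² = (-671/3)² = 450241/9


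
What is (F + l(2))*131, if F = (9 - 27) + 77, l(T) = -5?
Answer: 7074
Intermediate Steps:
F = 59 (F = -18 + 77 = 59)
(F + l(2))*131 = (59 - 5)*131 = 54*131 = 7074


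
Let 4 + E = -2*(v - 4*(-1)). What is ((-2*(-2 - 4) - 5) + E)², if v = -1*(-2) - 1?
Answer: 49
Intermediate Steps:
v = 1 (v = 2 - 1 = 1)
E = -14 (E = -4 - 2*(1 - 4*(-1)) = -4 - 2*(1 + 4) = -4 - 2*5 = -4 - 10 = -14)
((-2*(-2 - 4) - 5) + E)² = ((-2*(-2 - 4) - 5) - 14)² = ((-2*(-6) - 5) - 14)² = ((12 - 5) - 14)² = (7 - 14)² = (-7)² = 49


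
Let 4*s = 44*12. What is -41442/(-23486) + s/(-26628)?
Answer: 45850726/26057717 ≈ 1.7596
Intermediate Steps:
s = 132 (s = (44*12)/4 = (¼)*528 = 132)
-41442/(-23486) + s/(-26628) = -41442/(-23486) + 132/(-26628) = -41442*(-1/23486) + 132*(-1/26628) = 20721/11743 - 11/2219 = 45850726/26057717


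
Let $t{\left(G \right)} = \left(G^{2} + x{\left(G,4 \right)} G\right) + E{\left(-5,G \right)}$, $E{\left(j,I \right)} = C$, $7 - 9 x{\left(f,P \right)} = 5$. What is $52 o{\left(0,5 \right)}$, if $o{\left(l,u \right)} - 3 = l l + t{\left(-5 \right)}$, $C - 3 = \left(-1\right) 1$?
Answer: $\frac{13520}{9} \approx 1502.2$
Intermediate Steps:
$C = 2$ ($C = 3 - 1 = 2$)
$x{\left(f,P \right)} = \frac{2}{9}$ ($x{\left(f,P \right)} = \frac{7}{9} - \frac{5}{9} = \frac{2}{9}$)
$E{\left(j,I \right)} = 2$
$t{\left(G \right)} = 2 + G^{2} + \frac{2 G}{9}$ ($t{\left(G \right)} = \left(G^{2} + \frac{2 G}{9}\right) + 2 = 2 + G^{2} + \frac{2 G}{9}$)
$o{\left(l,u \right)} = \frac{260}{9} + l^{2}$ ($o{\left(l,u \right)} = 3 + \left(l l + \left(2 + \left(-5\right)^{2} + \frac{2}{9} \left(-5\right)\right)\right) = 3 + \left(l^{2} + \left(2 + 25 - \frac{10}{9}\right)\right) = 3 + \left(l^{2} + \frac{233}{9}\right) = 3 + \left(\frac{233}{9} + l^{2}\right) = \frac{260}{9} + l^{2}$)
$52 o{\left(0,5 \right)} = 52 \left(\frac{260}{9} + 0^{2}\right) = 52 \left(\frac{260}{9} + 0\right) = 52 \cdot \frac{260}{9} = \frac{13520}{9}$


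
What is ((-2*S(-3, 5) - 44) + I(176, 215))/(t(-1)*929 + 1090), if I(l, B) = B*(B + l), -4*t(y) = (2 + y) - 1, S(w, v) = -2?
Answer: 16805/218 ≈ 77.087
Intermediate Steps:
t(y) = -¼ - y/4 (t(y) = -((2 + y) - 1)/4 = -(1 + y)/4 = -¼ - y/4)
((-2*S(-3, 5) - 44) + I(176, 215))/(t(-1)*929 + 1090) = ((-2*(-2) - 44) + 215*(215 + 176))/((-¼ - ¼*(-1))*929 + 1090) = ((4 - 44) + 215*391)/((-¼ + ¼)*929 + 1090) = (-40 + 84065)/(0*929 + 1090) = 84025/(0 + 1090) = 84025/1090 = 84025*(1/1090) = 16805/218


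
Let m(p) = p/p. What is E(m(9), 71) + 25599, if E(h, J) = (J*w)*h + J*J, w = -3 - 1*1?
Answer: 30356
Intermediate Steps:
m(p) = 1
w = -4 (w = -3 - 1 = -4)
E(h, J) = J² - 4*J*h (E(h, J) = (J*(-4))*h + J*J = (-4*J)*h + J² = -4*J*h + J² = J² - 4*J*h)
E(m(9), 71) + 25599 = 71*(71 - 4*1) + 25599 = 71*(71 - 4) + 25599 = 71*67 + 25599 = 4757 + 25599 = 30356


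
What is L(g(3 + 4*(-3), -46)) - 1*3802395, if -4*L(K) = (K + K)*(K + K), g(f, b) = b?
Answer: -3804511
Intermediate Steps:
L(K) = -K**2 (L(K) = -(K + K)*(K + K)/4 = -2*K*2*K/4 = -K**2)
L(g(3 + 4*(-3), -46)) - 1*3802395 = -1*(-46)**2 - 1*3802395 = -1*2116 - 3802395 = -2116 - 3802395 = -3804511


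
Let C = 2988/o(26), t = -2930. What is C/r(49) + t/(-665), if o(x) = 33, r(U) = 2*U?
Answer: 54584/10241 ≈ 5.3299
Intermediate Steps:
C = 996/11 (C = 2988/33 = 2988*(1/33) = 996/11 ≈ 90.545)
C/r(49) + t/(-665) = 996/(11*((2*49))) - 2930/(-665) = (996/11)/98 - 2930*(-1/665) = (996/11)*(1/98) + 586/133 = 498/539 + 586/133 = 54584/10241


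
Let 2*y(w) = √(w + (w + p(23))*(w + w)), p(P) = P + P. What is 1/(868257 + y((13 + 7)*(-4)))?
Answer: 868257/753870216709 - 2*√335/753870216709 ≈ 1.1517e-6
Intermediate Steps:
p(P) = 2*P
y(w) = √(w + 2*w*(46 + w))/2 (y(w) = √(w + (w + 2*23)*(w + w))/2 = √(w + (w + 46)*(2*w))/2 = √(w + (46 + w)*(2*w))/2 = √(w + 2*w*(46 + w))/2)
1/(868257 + y((13 + 7)*(-4))) = 1/(868257 + √(((13 + 7)*(-4))*(93 + 2*((13 + 7)*(-4))))/2) = 1/(868257 + √((20*(-4))*(93 + 2*(20*(-4))))/2) = 1/(868257 + √(-80*(93 + 2*(-80)))/2) = 1/(868257 + √(-80*(93 - 160))/2) = 1/(868257 + √(-80*(-67))/2) = 1/(868257 + √5360/2) = 1/(868257 + (4*√335)/2) = 1/(868257 + 2*√335)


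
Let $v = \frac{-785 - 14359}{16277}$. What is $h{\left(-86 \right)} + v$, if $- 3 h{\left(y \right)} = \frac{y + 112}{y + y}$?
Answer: $- \frac{3695551}{4199466} \approx -0.88$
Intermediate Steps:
$h{\left(y \right)} = - \frac{112 + y}{6 y}$ ($h{\left(y \right)} = - \frac{\left(y + 112\right) \frac{1}{y + y}}{3} = - \frac{\left(112 + y\right) \frac{1}{2 y}}{3} = - \frac{\frac{1}{2} \frac{1}{y} \left(112 + y\right)}{3} = - \frac{112 + y}{6 y}$)
$v = - \frac{15144}{16277}$ ($v = \left(-785 - 14359\right) \frac{1}{16277} = \left(-15144\right) \frac{1}{16277} = - \frac{15144}{16277} \approx -0.93039$)
$h{\left(-86 \right)} + v = \frac{-112 - -86}{6 \left(-86\right)} - \frac{15144}{16277} = \frac{1}{6} \left(- \frac{1}{86}\right) \left(-112 + 86\right) - \frac{15144}{16277} = \frac{1}{6} \left(- \frac{1}{86}\right) \left(-26\right) - \frac{15144}{16277} = \frac{13}{258} - \frac{15144}{16277} = - \frac{3695551}{4199466}$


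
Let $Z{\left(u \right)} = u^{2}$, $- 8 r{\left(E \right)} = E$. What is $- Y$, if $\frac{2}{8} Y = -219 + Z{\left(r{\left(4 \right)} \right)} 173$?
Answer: $703$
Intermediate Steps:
$r{\left(E \right)} = - \frac{E}{8}$
$Y = -703$ ($Y = 4 \left(-219 + \left(\left(- \frac{1}{8}\right) 4\right)^{2} \cdot 173\right) = 4 \left(-219 + \left(- \frac{1}{2}\right)^{2} \cdot 173\right) = 4 \left(-219 + \frac{1}{4} \cdot 173\right) = 4 \left(-219 + \frac{173}{4}\right) = 4 \left(- \frac{703}{4}\right) = -703$)
$- Y = \left(-1\right) \left(-703\right) = 703$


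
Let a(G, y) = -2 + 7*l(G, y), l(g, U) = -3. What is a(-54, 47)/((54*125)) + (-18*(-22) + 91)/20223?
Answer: 34841/1685250 ≈ 0.020674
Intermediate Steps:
a(G, y) = -23 (a(G, y) = -2 + 7*(-3) = -2 - 21 = -23)
a(-54, 47)/((54*125)) + (-18*(-22) + 91)/20223 = -23/(54*125) + (-18*(-22) + 91)/20223 = -23/6750 + (396 + 91)*(1/20223) = -23*1/6750 + 487*(1/20223) = -23/6750 + 487/20223 = 34841/1685250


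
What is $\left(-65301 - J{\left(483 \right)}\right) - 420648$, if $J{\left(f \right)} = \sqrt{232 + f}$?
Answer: $-485949 - \sqrt{715} \approx -4.8598 \cdot 10^{5}$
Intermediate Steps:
$\left(-65301 - J{\left(483 \right)}\right) - 420648 = \left(-65301 - \sqrt{232 + 483}\right) - 420648 = \left(-65301 - \sqrt{715}\right) - 420648 = -485949 - \sqrt{715}$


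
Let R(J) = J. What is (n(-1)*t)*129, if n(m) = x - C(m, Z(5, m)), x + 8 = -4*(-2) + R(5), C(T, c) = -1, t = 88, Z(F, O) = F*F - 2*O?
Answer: 68112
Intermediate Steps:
Z(F, O) = F**2 - 2*O
x = 5 (x = -8 + (-4*(-2) + 5) = -8 + (8 + 5) = -8 + 13 = 5)
n(m) = 6 (n(m) = 5 - 1*(-1) = 5 + 1 = 6)
(n(-1)*t)*129 = (6*88)*129 = 528*129 = 68112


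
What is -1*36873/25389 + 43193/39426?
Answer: -39680869/111220746 ≈ -0.35678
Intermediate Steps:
-1*36873/25389 + 43193/39426 = -36873*1/25389 + 43193*(1/39426) = -4097/2821 + 43193/39426 = -39680869/111220746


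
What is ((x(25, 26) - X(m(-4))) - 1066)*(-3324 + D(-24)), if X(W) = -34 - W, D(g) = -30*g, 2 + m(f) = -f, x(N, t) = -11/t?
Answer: 34881882/13 ≈ 2.6832e+6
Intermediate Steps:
m(f) = -2 - f
((x(25, 26) - X(m(-4))) - 1066)*(-3324 + D(-24)) = ((-11/26 - (-34 - (-2 - 1*(-4)))) - 1066)*(-3324 - 30*(-24)) = ((-11*1/26 - (-34 - (-2 + 4))) - 1066)*(-3324 + 720) = ((-11/26 - (-34 - 1*2)) - 1066)*(-2604) = ((-11/26 - (-34 - 2)) - 1066)*(-2604) = ((-11/26 - 1*(-36)) - 1066)*(-2604) = ((-11/26 + 36) - 1066)*(-2604) = (925/26 - 1066)*(-2604) = -26791/26*(-2604) = 34881882/13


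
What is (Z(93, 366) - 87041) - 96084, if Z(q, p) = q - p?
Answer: -183398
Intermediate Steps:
(Z(93, 366) - 87041) - 96084 = ((93 - 1*366) - 87041) - 96084 = ((93 - 366) - 87041) - 96084 = (-273 - 87041) - 96084 = -87314 - 96084 = -183398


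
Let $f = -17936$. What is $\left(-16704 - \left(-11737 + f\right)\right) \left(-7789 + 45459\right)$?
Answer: $488542230$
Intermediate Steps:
$\left(-16704 - \left(-11737 + f\right)\right) \left(-7789 + 45459\right) = \left(-16704 + \left(11737 - -17936\right)\right) \left(-7789 + 45459\right) = \left(-16704 + \left(11737 + 17936\right)\right) 37670 = \left(-16704 + 29673\right) 37670 = 12969 \cdot 37670 = 488542230$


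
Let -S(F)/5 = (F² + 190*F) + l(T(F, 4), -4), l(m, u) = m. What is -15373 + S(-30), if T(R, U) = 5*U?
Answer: 8527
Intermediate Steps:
S(F) = -100 - 950*F - 5*F² (S(F) = -5*((F² + 190*F) + 5*4) = -5*((F² + 190*F) + 20) = -5*(20 + F² + 190*F) = -100 - 950*F - 5*F²)
-15373 + S(-30) = -15373 + (-100 - 950*(-30) - 5*(-30)²) = -15373 + (-100 + 28500 - 5*900) = -15373 + (-100 + 28500 - 4500) = -15373 + 23900 = 8527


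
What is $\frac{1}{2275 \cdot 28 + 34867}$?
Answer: $\frac{1}{98567} \approx 1.0145 \cdot 10^{-5}$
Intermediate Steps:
$\frac{1}{2275 \cdot 28 + 34867} = \frac{1}{63700 + 34867} = \frac{1}{98567}$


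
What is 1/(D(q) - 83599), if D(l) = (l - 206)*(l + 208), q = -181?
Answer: -1/94048 ≈ -1.0633e-5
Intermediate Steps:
D(l) = (-206 + l)*(208 + l)
1/(D(q) - 83599) = 1/((-42848 + (-181)² + 2*(-181)) - 83599) = 1/((-42848 + 32761 - 362) - 83599) = 1/(-10449 - 83599) = 1/(-94048) = -1/94048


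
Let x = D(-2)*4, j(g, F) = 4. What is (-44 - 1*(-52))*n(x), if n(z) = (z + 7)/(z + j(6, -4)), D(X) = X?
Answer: 2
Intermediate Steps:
x = -8 (x = -2*4 = -8)
n(z) = (7 + z)/(4 + z) (n(z) = (z + 7)/(z + 4) = (7 + z)/(4 + z))
(-44 - 1*(-52))*n(x) = (-44 - 1*(-52))*((7 - 8)/(4 - 8)) = (-44 + 52)*(-1/(-4)) = 8*(-1/4*(-1)) = 8*(1/4) = 2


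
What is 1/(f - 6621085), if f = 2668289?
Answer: -1/3952796 ≈ -2.5299e-7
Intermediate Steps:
1/(f - 6621085) = 1/(2668289 - 6621085) = 1/(-3952796) = -1/3952796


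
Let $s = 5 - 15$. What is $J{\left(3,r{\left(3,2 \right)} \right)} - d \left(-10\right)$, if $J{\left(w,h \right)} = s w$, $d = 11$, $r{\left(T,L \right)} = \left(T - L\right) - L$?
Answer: $80$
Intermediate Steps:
$r{\left(T,L \right)} = T - 2 L$
$s = -10$
$J{\left(w,h \right)} = - 10 w$
$J{\left(3,r{\left(3,2 \right)} \right)} - d \left(-10\right) = \left(-10\right) 3 - 11 \left(-10\right) = -30 - -110 = -30 + 110 = 80$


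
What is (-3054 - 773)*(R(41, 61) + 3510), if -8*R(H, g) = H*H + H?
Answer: -50436033/4 ≈ -1.2609e+7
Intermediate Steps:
R(H, g) = -H/8 - H**2/8 (R(H, g) = -(H*H + H)/8 = -(H**2 + H)/8 = -(H + H**2)/8 = -H/8 - H**2/8)
(-3054 - 773)*(R(41, 61) + 3510) = (-3054 - 773)*(-1/8*41*(1 + 41) + 3510) = -3827*(-1/8*41*42 + 3510) = -3827*(-861/4 + 3510) = -3827*13179/4 = -50436033/4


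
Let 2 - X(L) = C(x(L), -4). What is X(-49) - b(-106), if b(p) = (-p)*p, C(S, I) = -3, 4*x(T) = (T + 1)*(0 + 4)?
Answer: 11241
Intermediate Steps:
x(T) = 1 + T (x(T) = ((T + 1)*(0 + 4))/4 = ((1 + T)*4)/4 = (4 + 4*T)/4 = 1 + T)
b(p) = -p²
X(L) = 5 (X(L) = 2 - 1*(-3) = 2 + 3 = 5)
X(-49) - b(-106) = 5 - (-1)*(-106)² = 5 - (-1)*11236 = 5 - 1*(-11236) = 5 + 11236 = 11241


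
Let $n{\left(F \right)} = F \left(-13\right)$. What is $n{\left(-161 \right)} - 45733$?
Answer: $-43640$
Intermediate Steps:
$n{\left(F \right)} = - 13 F$
$n{\left(-161 \right)} - 45733 = \left(-13\right) \left(-161\right) - 45733 = 2093 - 45733 = -43640$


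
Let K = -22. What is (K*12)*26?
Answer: -6864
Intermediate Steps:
(K*12)*26 = -22*12*26 = -264*26 = -6864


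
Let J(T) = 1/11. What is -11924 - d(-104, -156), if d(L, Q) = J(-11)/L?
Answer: -13641055/1144 ≈ -11924.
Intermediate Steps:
J(T) = 1/11
d(L, Q) = 1/(11*L)
-11924 - d(-104, -156) = -11924 - 1/(11*(-104)) = -11924 - (-1)/(11*104) = -11924 - 1*(-1/1144) = -11924 + 1/1144 = -13641055/1144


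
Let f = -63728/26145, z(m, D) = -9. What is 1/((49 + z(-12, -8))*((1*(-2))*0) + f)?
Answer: -3735/9104 ≈ -0.41026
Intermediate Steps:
f = -9104/3735 (f = -63728*1/26145 = -9104/3735 ≈ -2.4375)
1/((49 + z(-12, -8))*((1*(-2))*0) + f) = 1/((49 - 9)*((1*(-2))*0) - 9104/3735) = 1/(40*(-2*0) - 9104/3735) = 1/(40*0 - 9104/3735) = 1/(0 - 9104/3735) = 1/(-9104/3735) = -3735/9104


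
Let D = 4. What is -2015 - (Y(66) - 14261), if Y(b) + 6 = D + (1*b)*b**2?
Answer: -275248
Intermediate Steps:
Y(b) = -2 + b**3 (Y(b) = -6 + (4 + (1*b)*b**2) = -6 + (4 + b*b**2) = -6 + (4 + b**3) = -2 + b**3)
-2015 - (Y(66) - 14261) = -2015 - ((-2 + 66**3) - 14261) = -2015 - ((-2 + 287496) - 14261) = -2015 - (287494 - 14261) = -2015 - 1*273233 = -2015 - 273233 = -275248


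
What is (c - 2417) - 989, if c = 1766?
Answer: -1640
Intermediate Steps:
(c - 2417) - 989 = (1766 - 2417) - 989 = -651 - 989 = -1640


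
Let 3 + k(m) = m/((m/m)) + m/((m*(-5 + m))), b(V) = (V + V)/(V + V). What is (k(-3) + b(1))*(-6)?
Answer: 123/4 ≈ 30.750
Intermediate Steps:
b(V) = 1 (b(V) = (2*V)/((2*V)) = (2*V)*(1/(2*V)) = 1)
k(m) = -3 + m + 1/(-5 + m) (k(m) = -3 + (m/((m/m)) + m/((m*(-5 + m)))) = -3 + (m/1 + m*(1/(m*(-5 + m)))) = -3 + (m*1 + 1/(-5 + m)) = -3 + (m + 1/(-5 + m)) = -3 + m + 1/(-5 + m))
(k(-3) + b(1))*(-6) = ((16 + (-3)² - 8*(-3))/(-5 - 3) + 1)*(-6) = ((16 + 9 + 24)/(-8) + 1)*(-6) = (-⅛*49 + 1)*(-6) = (-49/8 + 1)*(-6) = -41/8*(-6) = 123/4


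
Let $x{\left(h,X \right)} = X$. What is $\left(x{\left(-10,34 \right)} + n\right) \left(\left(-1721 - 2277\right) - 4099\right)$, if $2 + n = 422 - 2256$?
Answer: $14590794$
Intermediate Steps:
$n = -1836$ ($n = -2 + \left(422 - 2256\right) = -2 - 1834 = -1836$)
$\left(x{\left(-10,34 \right)} + n\right) \left(\left(-1721 - 2277\right) - 4099\right) = \left(34 - 1836\right) \left(\left(-1721 - 2277\right) - 4099\right) = - 1802 \left(\left(-1721 - 2277\right) - 4099\right) = - 1802 \left(-3998 - 4099\right) = \left(-1802\right) \left(-8097\right) = 14590794$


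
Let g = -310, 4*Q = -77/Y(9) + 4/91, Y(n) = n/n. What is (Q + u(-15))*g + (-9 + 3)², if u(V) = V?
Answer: 1938317/182 ≈ 10650.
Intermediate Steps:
Y(n) = 1
Q = -7003/364 (Q = (-77/1 + 4/91)/4 = (-77*1 + 4*(1/91))/4 = (-77 + 4/91)/4 = (¼)*(-7003/91) = -7003/364 ≈ -19.239)
(Q + u(-15))*g + (-9 + 3)² = (-7003/364 - 15)*(-310) + (-9 + 3)² = -12463/364*(-310) + (-6)² = 1931765/182 + 36 = 1938317/182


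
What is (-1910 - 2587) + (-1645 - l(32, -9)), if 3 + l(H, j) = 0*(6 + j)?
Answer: -6139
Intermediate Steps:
l(H, j) = -3 (l(H, j) = -3 + 0*(6 + j) = -3 + 0 = -3)
(-1910 - 2587) + (-1645 - l(32, -9)) = (-1910 - 2587) + (-1645 - 1*(-3)) = -4497 + (-1645 + 3) = -4497 - 1642 = -6139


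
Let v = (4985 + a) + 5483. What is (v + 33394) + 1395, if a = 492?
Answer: 45749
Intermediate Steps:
v = 10960 (v = (4985 + 492) + 5483 = 5477 + 5483 = 10960)
(v + 33394) + 1395 = (10960 + 33394) + 1395 = 44354 + 1395 = 45749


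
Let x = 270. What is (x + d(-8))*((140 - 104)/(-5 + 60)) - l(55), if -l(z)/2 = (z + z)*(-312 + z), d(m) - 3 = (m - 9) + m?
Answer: -3100772/55 ≈ -56378.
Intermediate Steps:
d(m) = -6 + 2*m (d(m) = 3 + ((m - 9) + m) = 3 + ((-9 + m) + m) = 3 + (-9 + 2*m) = -6 + 2*m)
l(z) = -4*z*(-312 + z) (l(z) = -2*(z + z)*(-312 + z) = -2*2*z*(-312 + z) = -4*z*(-312 + z))
(x + d(-8))*((140 - 104)/(-5 + 60)) - l(55) = (270 + (-6 + 2*(-8)))*((140 - 104)/(-5 + 60)) - 4*55*(312 - 1*55) = (270 + (-6 - 16))*(36/55) - 4*55*(312 - 55) = (270 - 22)*(36*(1/55)) - 4*55*257 = 248*(36/55) - 1*56540 = 8928/55 - 56540 = -3100772/55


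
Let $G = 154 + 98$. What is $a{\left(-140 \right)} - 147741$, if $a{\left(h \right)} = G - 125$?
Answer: $-147614$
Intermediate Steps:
$G = 252$
$a{\left(h \right)} = 127$ ($a{\left(h \right)} = 252 - 125 = 127$)
$a{\left(-140 \right)} - 147741 = 127 - 147741 = -147614$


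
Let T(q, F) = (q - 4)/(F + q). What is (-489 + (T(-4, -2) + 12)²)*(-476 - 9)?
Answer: 1358485/9 ≈ 1.5094e+5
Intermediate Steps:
T(q, F) = (-4 + q)/(F + q)
(-489 + (T(-4, -2) + 12)²)*(-476 - 9) = (-489 + ((-4 - 4)/(-2 - 4) + 12)²)*(-476 - 9) = (-489 + (-8/(-6) + 12)²)*(-485) = (-489 + (-⅙*(-8) + 12)²)*(-485) = (-489 + (4/3 + 12)²)*(-485) = (-489 + (40/3)²)*(-485) = (-489 + 1600/9)*(-485) = -2801/9*(-485) = 1358485/9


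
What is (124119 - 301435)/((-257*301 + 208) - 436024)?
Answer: 177316/513173 ≈ 0.34553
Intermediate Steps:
(124119 - 301435)/((-257*301 + 208) - 436024) = -177316/((-77357 + 208) - 436024) = -177316/(-77149 - 436024) = -177316/(-513173) = -177316*(-1/513173) = 177316/513173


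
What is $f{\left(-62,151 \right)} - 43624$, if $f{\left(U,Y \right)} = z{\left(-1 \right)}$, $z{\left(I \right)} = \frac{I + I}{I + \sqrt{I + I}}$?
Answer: $- \frac{130870}{3} + \frac{2 i \sqrt{2}}{3} \approx -43623.0 + 0.94281 i$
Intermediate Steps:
$z{\left(I \right)} = \frac{2 I}{I + \sqrt{2} \sqrt{I}}$ ($z{\left(I \right)} = \frac{2 I}{I + \sqrt{2 I}} = \frac{2 I}{I + \sqrt{2} \sqrt{I}}$)
$f{\left(U,Y \right)} = - \frac{2}{-1 + i \sqrt{2}}$ ($f{\left(U,Y \right)} = 2 \left(-1\right) \frac{1}{-1 + \sqrt{2} \sqrt{-1}} = 2 \left(-1\right) \frac{1}{-1 + \sqrt{2} i} = 2 \left(-1\right) \frac{1}{-1 + i \sqrt{2}} = - \frac{2}{-1 + i \sqrt{2}}$)
$f{\left(-62,151 \right)} - 43624 = \left(\frac{2}{3} + \frac{2 i \sqrt{2}}{3}\right) - 43624 = - \frac{130870}{3} + \frac{2 i \sqrt{2}}{3}$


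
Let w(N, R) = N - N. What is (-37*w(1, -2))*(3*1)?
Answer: 0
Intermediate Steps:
w(N, R) = 0
(-37*w(1, -2))*(3*1) = (-37*0)*(3*1) = 0*3 = 0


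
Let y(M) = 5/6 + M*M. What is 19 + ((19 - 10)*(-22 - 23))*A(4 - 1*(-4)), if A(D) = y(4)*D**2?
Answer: -436301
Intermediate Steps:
y(M) = 5/6 + M**2 (y(M) = 5*(1/6) + M**2 = 5/6 + M**2)
A(D) = 101*D**2/6 (A(D) = (5/6 + 4**2)*D**2 = (5/6 + 16)*D**2 = 101*D**2/6)
19 + ((19 - 10)*(-22 - 23))*A(4 - 1*(-4)) = 19 + ((19 - 10)*(-22 - 23))*(101*(4 - 1*(-4))**2/6) = 19 + (9*(-45))*(101*(4 + 4)**2/6) = 19 - 13635*8**2/2 = 19 - 13635*64/2 = 19 - 405*3232/3 = 19 - 436320 = -436301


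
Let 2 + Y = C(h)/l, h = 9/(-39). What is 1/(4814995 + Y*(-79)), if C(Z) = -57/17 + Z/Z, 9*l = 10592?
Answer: 22508/108379467279 ≈ 2.0768e-7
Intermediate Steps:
l = 10592/9 (l = (⅑)*10592 = 10592/9 ≈ 1176.9)
h = -3/13 (h = 9*(-1/39) = -3/13 ≈ -0.23077)
C(Z) = -40/17 (C(Z) = -57*1/17 + 1 = -57/17 + 1 = -40/17)
Y = -45061/22508 (Y = -2 - 40/(17*10592/9) = -2 - 40/17*9/10592 = -2 - 45/22508 = -45061/22508 ≈ -2.0020)
1/(4814995 + Y*(-79)) = 1/(4814995 - 45061/22508*(-79)) = 1/(4814995 + 3559819/22508) = 1/(108379467279/22508) = 22508/108379467279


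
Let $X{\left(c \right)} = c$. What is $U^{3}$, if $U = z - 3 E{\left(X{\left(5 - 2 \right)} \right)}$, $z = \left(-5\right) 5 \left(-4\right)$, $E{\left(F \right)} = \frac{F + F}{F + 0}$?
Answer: $830584$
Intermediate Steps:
$E{\left(F \right)} = 2$ ($E{\left(F \right)} = \frac{2 F}{F} = 2$)
$z = 100$ ($z = \left(-25\right) \left(-4\right) = 100$)
$U = 94$ ($U = 100 - 6 = 94$)
$U^{3} = 94^{3} = 830584$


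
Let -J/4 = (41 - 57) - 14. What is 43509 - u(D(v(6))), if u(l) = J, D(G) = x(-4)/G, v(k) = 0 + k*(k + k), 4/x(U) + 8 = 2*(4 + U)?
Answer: 43389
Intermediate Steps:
x(U) = 2/U (x(U) = 4/(-8 + 2*(4 + U)) = 4/(-8 + (8 + 2*U)) = 4/((2*U)) = 4*(1/(2*U)) = 2/U)
v(k) = 2*k**2 (v(k) = 0 + k*(2*k) = 0 + 2*k**2 = 2*k**2)
J = 120 (J = -4*((41 - 57) - 14) = -4*(-16 - 14) = -4*(-30) = 120)
D(G) = -1/(2*G) (D(G) = (2/(-4))/G = (2*(-1/4))/G = -1/(2*G))
u(l) = 120
43509 - u(D(v(6))) = 43509 - 1*120 = 43509 - 120 = 43389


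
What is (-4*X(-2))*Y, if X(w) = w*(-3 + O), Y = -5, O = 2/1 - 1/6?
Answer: 140/3 ≈ 46.667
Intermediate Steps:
O = 11/6 (O = 2*1 - 1*⅙ = 2 - ⅙ = 11/6 ≈ 1.8333)
X(w) = -7*w/6 (X(w) = w*(-3 + 11/6) = w*(-7/6) = -7*w/6)
(-4*X(-2))*Y = -(-14)*(-2)/3*(-5) = -4*7/3*(-5) = -28/3*(-5) = 140/3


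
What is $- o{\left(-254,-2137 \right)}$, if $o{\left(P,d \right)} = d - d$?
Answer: $0$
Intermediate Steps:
$o{\left(P,d \right)} = 0$
$- o{\left(-254,-2137 \right)} = \left(-1\right) 0 = 0$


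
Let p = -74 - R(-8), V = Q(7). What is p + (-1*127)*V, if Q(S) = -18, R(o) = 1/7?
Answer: 15483/7 ≈ 2211.9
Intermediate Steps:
R(o) = 1/7
V = -18
p = -519/7 (p = -74 - 1*1/7 = -74 - 1/7 = -519/7 ≈ -74.143)
p + (-1*127)*V = -519/7 - 1*127*(-18) = -519/7 - 127*(-18) = -519/7 + 2286 = 15483/7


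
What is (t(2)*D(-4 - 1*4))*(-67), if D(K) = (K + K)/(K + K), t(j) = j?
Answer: -134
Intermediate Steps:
D(K) = 1 (D(K) = (2*K)/((2*K)) = (2*K)*(1/(2*K)) = 1)
(t(2)*D(-4 - 1*4))*(-67) = (2*1)*(-67) = 2*(-67) = -134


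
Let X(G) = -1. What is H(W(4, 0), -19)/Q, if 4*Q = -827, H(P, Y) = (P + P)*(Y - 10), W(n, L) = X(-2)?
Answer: -232/827 ≈ -0.28053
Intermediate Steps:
W(n, L) = -1
H(P, Y) = 2*P*(-10 + Y) (H(P, Y) = (2*P)*(-10 + Y) = 2*P*(-10 + Y))
Q = -827/4 (Q = (1/4)*(-827) = -827/4 ≈ -206.75)
H(W(4, 0), -19)/Q = (2*(-1)*(-10 - 19))/(-827/4) = (2*(-1)*(-29))*(-4/827) = 58*(-4/827) = -232/827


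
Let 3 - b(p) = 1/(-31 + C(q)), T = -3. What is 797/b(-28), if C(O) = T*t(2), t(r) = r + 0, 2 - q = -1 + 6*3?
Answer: 29489/112 ≈ 263.29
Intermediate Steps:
q = -15 (q = 2 - (-1 + 6*3) = 2 - (-1 + 18) = 2 - 1*17 = 2 - 17 = -15)
t(r) = r
C(O) = -6 (C(O) = -3*2 = -6)
b(p) = 112/37 (b(p) = 3 - 1/(-31 - 6) = 3 - 1/(-37) = 3 - 1*(-1/37) = 3 + 1/37 = 112/37)
797/b(-28) = 797/(112/37) = 797*(37/112) = 29489/112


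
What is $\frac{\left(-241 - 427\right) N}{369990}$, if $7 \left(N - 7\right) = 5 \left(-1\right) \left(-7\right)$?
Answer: $- \frac{1336}{61665} \approx -0.021665$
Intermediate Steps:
$N = 12$ ($N = 7 + \frac{5 \left(-1\right) \left(-7\right)}{7} = 7 + \frac{\left(-5\right) \left(-7\right)}{7} = 7 + \frac{1}{7} \cdot 35 = 7 + 5 = 12$)
$\frac{\left(-241 - 427\right) N}{369990} = \frac{\left(-241 - 427\right) 12}{369990} = \left(-668\right) 12 \cdot \frac{1}{369990} = \left(-8016\right) \frac{1}{369990} = - \frac{1336}{61665}$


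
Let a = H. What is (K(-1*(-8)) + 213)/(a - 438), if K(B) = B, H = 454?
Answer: 221/16 ≈ 13.813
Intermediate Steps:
a = 454
(K(-1*(-8)) + 213)/(a - 438) = (-1*(-8) + 213)/(454 - 438) = (8 + 213)/16 = 221*(1/16) = 221/16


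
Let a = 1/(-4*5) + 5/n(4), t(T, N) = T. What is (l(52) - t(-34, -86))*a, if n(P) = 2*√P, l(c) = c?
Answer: 516/5 ≈ 103.20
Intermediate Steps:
a = 6/5 (a = 1/(-4*5) + 5/((2*√4)) = -¼*⅕ + 5/((2*2)) = -1/20 + 5/4 = 6/5 ≈ 1.2000)
(l(52) - t(-34, -86))*a = (52 - 1*(-34))*(6/5) = (52 + 34)*(6/5) = 86*(6/5) = 516/5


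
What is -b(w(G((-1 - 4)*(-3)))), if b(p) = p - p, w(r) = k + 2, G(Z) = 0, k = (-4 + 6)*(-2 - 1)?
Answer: 0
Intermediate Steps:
k = -6 (k = 2*(-3) = -6)
w(r) = -4 (w(r) = -6 + 2 = -4)
b(p) = 0
-b(w(G((-1 - 4)*(-3)))) = -1*0 = 0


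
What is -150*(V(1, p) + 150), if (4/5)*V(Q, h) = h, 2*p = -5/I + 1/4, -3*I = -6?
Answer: -356625/16 ≈ -22289.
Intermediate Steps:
I = 2 (I = -⅓*(-6) = 2)
p = -9/8 (p = (-5/2 + 1/4)/2 = (-5*½ + 1*(¼))/2 = (-5/2 + ¼)/2 = (½)*(-9/4) = -9/8 ≈ -1.1250)
V(Q, h) = 5*h/4
-150*(V(1, p) + 150) = -150*((5/4)*(-9/8) + 150) = -150*(-45/32 + 150) = -150*4755/32 = -356625/16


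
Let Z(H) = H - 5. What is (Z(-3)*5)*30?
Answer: -1200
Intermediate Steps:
Z(H) = -5 + H
(Z(-3)*5)*30 = ((-5 - 3)*5)*30 = -8*5*30 = -40*30 = -1200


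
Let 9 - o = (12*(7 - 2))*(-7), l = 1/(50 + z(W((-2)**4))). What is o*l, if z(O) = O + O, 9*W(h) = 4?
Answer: 3861/458 ≈ 8.4301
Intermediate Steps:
W(h) = 4/9 (W(h) = (1/9)*4 = 4/9)
z(O) = 2*O
l = 9/458 (l = 1/(50 + 2*(4/9)) = 1/(50 + 8/9) = 1/(458/9) = 9/458 ≈ 0.019651)
o = 429 (o = 9 - 12*(7 - 2)*(-7) = 9 - 12*5*(-7) = 9 - 60*(-7) = 9 - 1*(-420) = 9 + 420 = 429)
o*l = 429*(9/458) = 3861/458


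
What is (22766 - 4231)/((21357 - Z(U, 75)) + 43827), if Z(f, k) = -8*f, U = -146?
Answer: 18535/64016 ≈ 0.28954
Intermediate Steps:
(22766 - 4231)/((21357 - Z(U, 75)) + 43827) = (22766 - 4231)/((21357 - (-8)*(-146)) + 43827) = 18535/((21357 - 1*1168) + 43827) = 18535/((21357 - 1168) + 43827) = 18535/(20189 + 43827) = 18535/64016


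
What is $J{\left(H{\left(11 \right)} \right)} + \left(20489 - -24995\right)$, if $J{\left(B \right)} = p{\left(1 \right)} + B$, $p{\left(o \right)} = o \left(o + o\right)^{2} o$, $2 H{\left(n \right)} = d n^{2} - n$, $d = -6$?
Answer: $\frac{90239}{2} \approx 45120.0$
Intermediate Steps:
$H{\left(n \right)} = - 3 n^{2} - \frac{n}{2}$ ($H{\left(n \right)} = \frac{- 6 n^{2} - n}{2} = \frac{- n - 6 n^{2}}{2} = - 3 n^{2} - \frac{n}{2}$)
$p{\left(o \right)} = 4 o^{4}$ ($p{\left(o \right)} = o \left(2 o\right)^{2} o = o 4 o^{2} o = 4 o^{3} o = 4 o^{4}$)
$J{\left(B \right)} = 4 + B$ ($J{\left(B \right)} = 4 \cdot 1^{4} + B = 4 \cdot 1 + B = 4 + B$)
$J{\left(H{\left(11 \right)} \right)} + \left(20489 - -24995\right) = \left(4 - \frac{11 \left(1 + 6 \cdot 11\right)}{2}\right) + \left(20489 - -24995\right) = \left(4 - \frac{11 \left(1 + 66\right)}{2}\right) + \left(20489 + 24995\right) = \left(4 - \frac{11}{2} \cdot 67\right) + 45484 = \left(4 - \frac{737}{2}\right) + 45484 = - \frac{729}{2} + 45484 = \frac{90239}{2}$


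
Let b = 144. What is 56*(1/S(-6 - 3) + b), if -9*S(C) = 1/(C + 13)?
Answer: 6048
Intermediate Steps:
S(C) = -1/(9*(13 + C)) (S(C) = -1/(9*(C + 13)) = -1/(9*(13 + C)))
56*(1/S(-6 - 3) + b) = 56*(1/(-1/(117 + 9*(-6 - 3))) + 144) = 56*(1/(-1/(117 + 9*(-9))) + 144) = 56*(1/(-1/(117 - 81)) + 144) = 56*(1/(-1/36) + 144) = 56*(-36 + 144) = 56*108 = 6048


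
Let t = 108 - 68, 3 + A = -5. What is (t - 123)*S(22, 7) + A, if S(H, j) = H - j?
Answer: -1253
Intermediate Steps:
A = -8 (A = -3 - 5 = -8)
t = 40
(t - 123)*S(22, 7) + A = (40 - 123)*(22 - 1*7) - 8 = -83*(22 - 7) - 8 = -83*15 - 8 = -1245 - 8 = -1253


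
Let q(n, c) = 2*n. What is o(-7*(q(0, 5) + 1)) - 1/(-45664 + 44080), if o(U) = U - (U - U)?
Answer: -11087/1584 ≈ -6.9994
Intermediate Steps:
o(U) = U (o(U) = U - 1*0 = U + 0 = U)
o(-7*(q(0, 5) + 1)) - 1/(-45664 + 44080) = -7*(2*0 + 1) - 1/(-45664 + 44080) = -7*(0 + 1) - 1/(-1584) = -7*1 - 1*(-1/1584) = -7 + 1/1584 = -11087/1584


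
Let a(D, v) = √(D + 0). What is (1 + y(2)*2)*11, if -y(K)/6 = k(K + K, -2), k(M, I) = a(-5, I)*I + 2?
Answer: -253 + 264*I*√5 ≈ -253.0 + 590.32*I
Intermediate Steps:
a(D, v) = √D
k(M, I) = 2 + I*I*√5 (k(M, I) = √(-5)*I + 2 = (I*√5)*I + 2 = I*I*√5 + 2 = 2 + I*I*√5)
y(K) = -12 + 12*I*√5 (y(K) = -6*(2 + I*(-2)*√5) = -6*(2 - 2*I*√5) = -12 + 12*I*√5)
(1 + y(2)*2)*11 = (1 + (-12 + 12*I*√5)*2)*11 = (1 + (-24 + 24*I*√5))*11 = (-23 + 24*I*√5)*11 = -253 + 264*I*√5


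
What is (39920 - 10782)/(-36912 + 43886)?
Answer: 14569/3487 ≈ 4.1781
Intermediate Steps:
(39920 - 10782)/(-36912 + 43886) = 29138/6974 = 29138*(1/6974) = 14569/3487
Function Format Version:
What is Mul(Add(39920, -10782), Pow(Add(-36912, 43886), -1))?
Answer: Rational(14569, 3487) ≈ 4.1781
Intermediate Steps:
Mul(Add(39920, -10782), Pow(Add(-36912, 43886), -1)) = Mul(29138, Pow(6974, -1)) = Mul(29138, Rational(1, 6974)) = Rational(14569, 3487)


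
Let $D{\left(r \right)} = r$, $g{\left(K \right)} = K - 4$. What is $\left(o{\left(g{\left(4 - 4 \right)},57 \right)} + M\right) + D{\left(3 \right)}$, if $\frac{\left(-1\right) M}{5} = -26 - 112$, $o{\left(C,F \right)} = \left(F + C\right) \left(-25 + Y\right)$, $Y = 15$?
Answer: $163$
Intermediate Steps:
$g{\left(K \right)} = -4 + K$
$o{\left(C,F \right)} = - 10 C - 10 F$ ($o{\left(C,F \right)} = \left(F + C\right) \left(-25 + 15\right) = \left(C + F\right) \left(-10\right) = - 10 C - 10 F$)
$M = 690$ ($M = - 5 \left(-26 - 112\right) = \left(-5\right) \left(-138\right) = 690$)
$\left(o{\left(g{\left(4 - 4 \right)},57 \right)} + M\right) + D{\left(3 \right)} = \left(\left(- 10 \left(-4 + \left(4 - 4\right)\right) - 570\right) + 690\right) + 3 = \left(\left(- 10 \left(-4 + 0\right) - 570\right) + 690\right) + 3 = \left(\left(\left(-10\right) \left(-4\right) - 570\right) + 690\right) + 3 = \left(\left(40 - 570\right) + 690\right) + 3 = \left(-530 + 690\right) + 3 = 160 + 3 = 163$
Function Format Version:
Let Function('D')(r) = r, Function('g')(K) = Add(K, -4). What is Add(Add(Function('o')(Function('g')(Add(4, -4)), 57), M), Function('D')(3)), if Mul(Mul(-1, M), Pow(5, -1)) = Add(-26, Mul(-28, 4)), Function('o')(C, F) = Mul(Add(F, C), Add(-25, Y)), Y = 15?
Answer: 163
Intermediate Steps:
Function('g')(K) = Add(-4, K)
Function('o')(C, F) = Add(Mul(-10, C), Mul(-10, F)) (Function('o')(C, F) = Mul(Add(F, C), Add(-25, 15)) = Mul(Add(C, F), -10) = Add(Mul(-10, C), Mul(-10, F)))
M = 690 (M = Mul(-5, Add(-26, Mul(-28, 4))) = Mul(-5, Add(-26, -112)) = Mul(-5, -138) = 690)
Add(Add(Function('o')(Function('g')(Add(4, -4)), 57), M), Function('D')(3)) = Add(Add(Add(Mul(-10, Add(-4, Add(4, -4))), Mul(-10, 57)), 690), 3) = Add(Add(Add(Mul(-10, Add(-4, 0)), -570), 690), 3) = Add(Add(Add(Mul(-10, -4), -570), 690), 3) = Add(Add(Add(40, -570), 690), 3) = Add(Add(-530, 690), 3) = Add(160, 3) = 163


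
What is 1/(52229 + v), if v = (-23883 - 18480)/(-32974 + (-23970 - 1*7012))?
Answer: 63956/3340400287 ≈ 1.9146e-5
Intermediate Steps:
v = 42363/63956 (v = -42363/(-32974 + (-23970 - 7012)) = -42363/(-32974 - 30982) = -42363/(-63956) = -42363*(-1/63956) = 42363/63956 ≈ 0.66238)
1/(52229 + v) = 1/(52229 + 42363/63956) = 1/(3340400287/63956) = 63956/3340400287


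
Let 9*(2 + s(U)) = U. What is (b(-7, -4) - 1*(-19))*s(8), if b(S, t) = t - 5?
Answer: -100/9 ≈ -11.111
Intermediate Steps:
b(S, t) = -5 + t
s(U) = -2 + U/9
(b(-7, -4) - 1*(-19))*s(8) = ((-5 - 4) - 1*(-19))*(-2 + (⅑)*8) = (-9 + 19)*(-2 + 8/9) = 10*(-10/9) = -100/9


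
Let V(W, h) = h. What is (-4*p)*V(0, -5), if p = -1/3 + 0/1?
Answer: -20/3 ≈ -6.6667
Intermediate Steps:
p = -1/3 (p = -1*1/3 + 0*1 = -1/3 + 0 = -1/3 ≈ -0.33333)
(-4*p)*V(0, -5) = -4*(-1/3)*(-5) = (4/3)*(-5) = -20/3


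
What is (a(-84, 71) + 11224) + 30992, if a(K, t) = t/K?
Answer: 3546073/84 ≈ 42215.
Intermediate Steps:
(a(-84, 71) + 11224) + 30992 = (71/(-84) + 11224) + 30992 = (71*(-1/84) + 11224) + 30992 = (-71/84 + 11224) + 30992 = 942745/84 + 30992 = 3546073/84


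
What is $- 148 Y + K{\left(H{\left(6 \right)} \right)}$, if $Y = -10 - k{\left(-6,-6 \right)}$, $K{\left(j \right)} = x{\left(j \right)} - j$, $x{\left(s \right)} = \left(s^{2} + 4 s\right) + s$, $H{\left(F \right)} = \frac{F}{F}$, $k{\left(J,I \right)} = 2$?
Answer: $1781$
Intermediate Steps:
$H{\left(F \right)} = 1$
$x{\left(s \right)} = s^{2} + 5 s$
$K{\left(j \right)} = - j + j \left(5 + j\right)$ ($K{\left(j \right)} = j \left(5 + j\right) - j = - j + j \left(5 + j\right)$)
$Y = -12$ ($Y = -10 - 2 = -12$)
$- 148 Y + K{\left(H{\left(6 \right)} \right)} = \left(-148\right) \left(-12\right) + 1 \left(4 + 1\right) = 1776 + 1 \cdot 5 = 1776 + 5 = 1781$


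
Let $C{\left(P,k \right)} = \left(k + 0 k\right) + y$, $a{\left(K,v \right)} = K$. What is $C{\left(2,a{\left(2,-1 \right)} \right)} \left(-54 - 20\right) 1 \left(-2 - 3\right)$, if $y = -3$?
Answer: $-370$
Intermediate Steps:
$C{\left(P,k \right)} = -3 + k$ ($C{\left(P,k \right)} = \left(k + 0 k\right) - 3 = \left(k + 0\right) - 3 = k - 3 = -3 + k$)
$C{\left(2,a{\left(2,-1 \right)} \right)} \left(-54 - 20\right) 1 \left(-2 - 3\right) = \left(-3 + 2\right) \left(-54 - 20\right) 1 \left(-2 - 3\right) = - \left(-74\right) 1 \left(-5\right) = - \left(-74\right) \left(-5\right) = \left(-1\right) 370 = -370$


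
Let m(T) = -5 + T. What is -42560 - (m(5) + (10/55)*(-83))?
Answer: -467994/11 ≈ -42545.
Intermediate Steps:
-42560 - (m(5) + (10/55)*(-83)) = -42560 - ((-5 + 5) + (10/55)*(-83)) = -42560 - (0 + (10*(1/55))*(-83)) = -42560 - (0 + (2/11)*(-83)) = -42560 - (0 - 166/11) = -42560 - 1*(-166/11) = -42560 + 166/11 = -467994/11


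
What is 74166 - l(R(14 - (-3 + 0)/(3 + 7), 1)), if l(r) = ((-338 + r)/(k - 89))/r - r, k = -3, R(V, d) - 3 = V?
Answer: 5903490979/79580 ≈ 74183.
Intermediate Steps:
R(V, d) = 3 + V
l(r) = -r + (169/46 - r/92)/r (l(r) = ((-338 + r)/(-3 - 89))/r - r = ((-338 + r)/(-92))/r - r = ((-338 + r)*(-1/92))/r - r = (169/46 - r/92)/r - r = -r + (169/46 - r/92)/r)
74166 - l(R(14 - (-3 + 0)/(3 + 7), 1)) = 74166 - (-1/92 - (3 + (14 - (-3 + 0)/(3 + 7))) + 169/(46*(3 + (14 - (-3 + 0)/(3 + 7))))) = 74166 - (-1/92 - (3 + (14 - (-3)/10)) + 169/(46*(3 + (14 - (-3)/10)))) = 74166 - (-1/92 - (3 + (14 - 1*(-3/10))) + 169/(46*(3 + (14 - 1*(-3/10))))) = 74166 - (-1/92 - (3 + (14 + 3/10)) + 169/(46*(3 + (14 + 3/10)))) = 74166 - (-1/92 - (3 + 143/10) + 169/(46*(3 + 143/10))) = 74166 - (-1/92 - 1*173/10 + 169/(46*(173/10))) = 74166 - (-1/92 - 173/10 + (169/46)*(10/173)) = 74166 - (-1/92 - 173/10 + 845/3979) = 74166 - 1*(-1360699/79580) = 74166 + 1360699/79580 = 5903490979/79580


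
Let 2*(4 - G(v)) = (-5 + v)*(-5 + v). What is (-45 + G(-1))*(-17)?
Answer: 1003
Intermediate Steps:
G(v) = 4 - (-5 + v)**2/2 (G(v) = 4 - (-5 + v)*(-5 + v)/2 = 4 - (-5 + v)**2/2)
(-45 + G(-1))*(-17) = (-45 + (4 - (-5 - 1)**2/2))*(-17) = (-45 + (4 - 1/2*(-6)**2))*(-17) = (-45 + (4 - 1/2*36))*(-17) = (-45 + (4 - 18))*(-17) = (-45 - 14)*(-17) = -59*(-17) = 1003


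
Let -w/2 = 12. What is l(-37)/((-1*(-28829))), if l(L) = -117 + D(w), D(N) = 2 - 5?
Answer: -120/28829 ≈ -0.0041625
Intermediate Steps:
w = -24 (w = -2*12 = -24)
D(N) = -3
l(L) = -120 (l(L) = -117 - 3 = -120)
l(-37)/((-1*(-28829))) = -120/((-1*(-28829))) = -120/28829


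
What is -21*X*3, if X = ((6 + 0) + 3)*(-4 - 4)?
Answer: 4536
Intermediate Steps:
X = -72 (X = (6 + 3)*(-8) = 9*(-8) = -72)
-21*X*3 = -21*(-72)*3 = 1512*3 = 4536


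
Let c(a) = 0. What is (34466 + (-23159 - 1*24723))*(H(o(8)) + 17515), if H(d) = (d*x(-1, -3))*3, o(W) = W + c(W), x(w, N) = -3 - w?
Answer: -234337272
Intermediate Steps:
o(W) = W (o(W) = W + 0 = W)
H(d) = -6*d (H(d) = (d*(-3 - 1*(-1)))*3 = (d*(-3 + 1))*3 = (d*(-2))*3 = -2*d*3 = -6*d)
(34466 + (-23159 - 1*24723))*(H(o(8)) + 17515) = (34466 + (-23159 - 1*24723))*(-6*8 + 17515) = (34466 + (-23159 - 24723))*(-48 + 17515) = (34466 - 47882)*17467 = -13416*17467 = -234337272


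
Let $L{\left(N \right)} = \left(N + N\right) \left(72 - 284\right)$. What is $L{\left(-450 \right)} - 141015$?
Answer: $49785$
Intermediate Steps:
$L{\left(N \right)} = - 424 N$ ($L{\left(N \right)} = 2 N \left(-212\right) = - 424 N$)
$L{\left(-450 \right)} - 141015 = \left(-424\right) \left(-450\right) - 141015 = 190800 - 141015 = 49785$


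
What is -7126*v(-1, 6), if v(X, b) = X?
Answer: 7126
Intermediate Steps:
-7126*v(-1, 6) = -7126*(-1) = 7126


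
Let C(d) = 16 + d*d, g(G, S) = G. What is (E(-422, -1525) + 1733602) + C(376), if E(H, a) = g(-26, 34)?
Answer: 1874968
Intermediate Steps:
E(H, a) = -26
C(d) = 16 + d**2
(E(-422, -1525) + 1733602) + C(376) = (-26 + 1733602) + (16 + 376**2) = 1733576 + (16 + 141376) = 1733576 + 141392 = 1874968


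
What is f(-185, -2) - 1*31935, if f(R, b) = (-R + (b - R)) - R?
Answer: -31382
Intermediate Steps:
f(R, b) = b - 3*R (f(R, b) = (b - 2*R) - R = b - 3*R)
f(-185, -2) - 1*31935 = (-2 - 3*(-185)) - 1*31935 = (-2 + 555) - 31935 = 553 - 31935 = -31382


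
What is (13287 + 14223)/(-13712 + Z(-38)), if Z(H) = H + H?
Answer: -4585/2298 ≈ -1.9952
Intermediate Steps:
Z(H) = 2*H
(13287 + 14223)/(-13712 + Z(-38)) = (13287 + 14223)/(-13712 + 2*(-38)) = 27510/(-13712 - 76) = 27510/(-13788) = 27510*(-1/13788) = -4585/2298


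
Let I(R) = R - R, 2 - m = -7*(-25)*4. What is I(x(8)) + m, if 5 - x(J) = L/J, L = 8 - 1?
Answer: -698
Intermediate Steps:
L = 7
m = -698 (m = 2 - (-7*(-25))*4 = 2 - 175*4 = 2 - 1*700 = 2 - 700 = -698)
x(J) = 5 - 7/J
I(R) = 0
I(x(8)) + m = 0 - 698 = -698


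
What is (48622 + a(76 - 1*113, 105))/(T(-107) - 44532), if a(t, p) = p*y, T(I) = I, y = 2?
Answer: -6976/6377 ≈ -1.0939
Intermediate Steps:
a(t, p) = 2*p (a(t, p) = p*2 = 2*p)
(48622 + a(76 - 1*113, 105))/(T(-107) - 44532) = (48622 + 2*105)/(-107 - 44532) = (48622 + 210)/(-44639) = 48832*(-1/44639) = -6976/6377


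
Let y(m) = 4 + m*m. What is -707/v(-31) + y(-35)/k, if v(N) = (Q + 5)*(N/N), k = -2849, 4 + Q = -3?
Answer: 2011785/5698 ≈ 353.07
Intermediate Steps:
Q = -7 (Q = -4 - 3 = -7)
y(m) = 4 + m²
v(N) = -2 (v(N) = (-7 + 5)*(N/N) = -2*1 = -2)
-707/v(-31) + y(-35)/k = -707/(-2) + (4 + (-35)²)/(-2849) = -707*(-½) + (4 + 1225)*(-1/2849) = 707/2 + 1229*(-1/2849) = 707/2 - 1229/2849 = 2011785/5698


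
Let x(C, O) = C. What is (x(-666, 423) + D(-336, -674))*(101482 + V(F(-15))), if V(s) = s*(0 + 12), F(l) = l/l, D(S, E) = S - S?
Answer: -67595004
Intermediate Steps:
D(S, E) = 0
F(l) = 1
V(s) = 12*s (V(s) = s*12 = 12*s)
(x(-666, 423) + D(-336, -674))*(101482 + V(F(-15))) = (-666 + 0)*(101482 + 12*1) = -666*(101482 + 12) = -666*101494 = -67595004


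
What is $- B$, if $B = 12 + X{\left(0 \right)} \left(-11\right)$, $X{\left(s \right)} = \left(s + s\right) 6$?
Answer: $-12$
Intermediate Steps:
$X{\left(s \right)} = 12 s$ ($X{\left(s \right)} = 2 s 6 = 12 s$)
$B = 12$ ($B = 12 + 12 \cdot 0 \left(-11\right) = 12 + 0 \left(-11\right) = 12 + 0 = 12$)
$- B = \left(-1\right) 12 = -12$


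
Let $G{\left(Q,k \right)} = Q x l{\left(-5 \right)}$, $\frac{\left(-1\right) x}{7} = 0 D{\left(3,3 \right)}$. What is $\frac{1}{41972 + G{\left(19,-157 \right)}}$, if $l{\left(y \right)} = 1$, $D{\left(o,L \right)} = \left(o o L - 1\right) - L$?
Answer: $\frac{1}{41972} \approx 2.3825 \cdot 10^{-5}$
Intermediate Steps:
$D{\left(o,L \right)} = -1 - L + L o^{2}$ ($D{\left(o,L \right)} = \left(o^{2} L - 1\right) - L = \left(L o^{2} - 1\right) - L = \left(-1 + L o^{2}\right) - L = -1 - L + L o^{2}$)
$x = 0$ ($x = - 7 \cdot 0 \left(-1 - 3 + 3 \cdot 3^{2}\right) = - 7 \cdot 0 \left(-1 - 3 + 3 \cdot 9\right) = - 7 \cdot 0 \left(-1 - 3 + 27\right) = - 7 \cdot 0 \cdot 23 = \left(-7\right) 0 = 0$)
$G{\left(Q,k \right)} = 0$ ($G{\left(Q,k \right)} = Q 0 \cdot 1 = 0 \cdot 1 = 0$)
$\frac{1}{41972 + G{\left(19,-157 \right)}} = \frac{1}{41972 + 0} = \frac{1}{41972}$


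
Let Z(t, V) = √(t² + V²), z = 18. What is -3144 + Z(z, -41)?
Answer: -3144 + √2005 ≈ -3099.2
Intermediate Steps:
Z(t, V) = √(V² + t²)
-3144 + Z(z, -41) = -3144 + √((-41)² + 18²) = -3144 + √(1681 + 324) = -3144 + √2005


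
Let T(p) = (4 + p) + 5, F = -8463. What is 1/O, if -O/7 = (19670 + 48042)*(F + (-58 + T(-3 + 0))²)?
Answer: 1/2729673856 ≈ 3.6634e-10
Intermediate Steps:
T(p) = 9 + p
O = 2729673856 (O = -7*(19670 + 48042)*(-8463 + (-58 + (9 + (-3 + 0)))²) = -473984*(-8463 + (-58 + (9 - 3))²) = -473984*(-8463 + (-58 + 6)²) = -473984*(-8463 + (-52)²) = -473984*(-8463 + 2704) = -473984*(-5759) = -7*(-389953408) = 2729673856)
1/O = 1/2729673856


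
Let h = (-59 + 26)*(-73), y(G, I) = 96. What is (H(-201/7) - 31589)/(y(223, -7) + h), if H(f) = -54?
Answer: -31643/2505 ≈ -12.632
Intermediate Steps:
h = 2409 (h = -33*(-73) = 2409)
(H(-201/7) - 31589)/(y(223, -7) + h) = (-54 - 31589)/(96 + 2409) = -31643/2505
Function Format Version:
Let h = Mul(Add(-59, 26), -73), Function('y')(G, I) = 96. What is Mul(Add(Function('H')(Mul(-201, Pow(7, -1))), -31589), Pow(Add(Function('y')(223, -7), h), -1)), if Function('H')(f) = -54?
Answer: Rational(-31643, 2505) ≈ -12.632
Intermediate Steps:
h = 2409 (h = Mul(-33, -73) = 2409)
Mul(Add(Function('H')(Mul(-201, Pow(7, -1))), -31589), Pow(Add(Function('y')(223, -7), h), -1)) = Mul(Add(-54, -31589), Pow(Add(96, 2409), -1)) = Mul(-31643, Pow(2505, -1)) = Mul(-31643, Rational(1, 2505)) = Rational(-31643, 2505)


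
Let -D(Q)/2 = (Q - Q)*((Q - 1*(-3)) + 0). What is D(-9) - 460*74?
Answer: -34040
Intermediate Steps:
D(Q) = 0 (D(Q) = -2*(Q - Q)*((Q - 1*(-3)) + 0) = -0*((Q + 3) + 0) = -0*((3 + Q) + 0) = -0*(3 + Q) = -2*0 = 0)
D(-9) - 460*74 = 0 - 460*74 = 0 - 34040 = -34040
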